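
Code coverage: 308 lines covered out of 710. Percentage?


Coverage = covered / total * 100
Coverage = 308 / 710 * 100
Coverage = 43.38%

43.38%


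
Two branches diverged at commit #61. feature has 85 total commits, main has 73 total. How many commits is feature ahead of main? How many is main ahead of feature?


Common ancestor: commit #61
feature commits after divergence: 85 - 61 = 24
main commits after divergence: 73 - 61 = 12
feature is 24 commits ahead of main
main is 12 commits ahead of feature

feature ahead: 24, main ahead: 12


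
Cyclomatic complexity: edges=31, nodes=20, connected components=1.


Formula: V(G) = E - N + 2P
V(G) = 31 - 20 + 2*1
V(G) = 11 + 2
V(G) = 13

13


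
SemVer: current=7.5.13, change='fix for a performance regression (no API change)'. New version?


Current: 7.5.13
Change category: 'fix for a performance regression (no API change)' → patch bump
SemVer rule: patch bump → increment PATCH (MAJOR and MINOR unchanged)
New: 7.5.14

7.5.14


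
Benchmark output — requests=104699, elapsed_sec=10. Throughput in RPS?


Formula: throughput = requests / seconds
throughput = 104699 / 10
throughput = 10469.9 requests/second

10469.9 requests/second


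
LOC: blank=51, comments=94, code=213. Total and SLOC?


Total LOC = blank + comment + code
Total LOC = 51 + 94 + 213 = 358
SLOC (source only) = code = 213

Total LOC: 358, SLOC: 213


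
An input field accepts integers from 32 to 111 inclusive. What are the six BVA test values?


Range: [32, 111]
Boundaries: just below min, min, min+1, max-1, max, just above max
Values: [31, 32, 33, 110, 111, 112]

[31, 32, 33, 110, 111, 112]


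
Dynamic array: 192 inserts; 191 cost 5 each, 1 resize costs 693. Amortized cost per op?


Formula: Amortized cost = Total cost / Operations
Total cost = (191 * 5) + (1 * 693)
Total cost = 955 + 693 = 1648
Amortized = 1648 / 192 = 8.5833

8.5833


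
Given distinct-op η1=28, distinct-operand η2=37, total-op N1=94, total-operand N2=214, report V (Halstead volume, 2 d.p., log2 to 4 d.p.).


Formula: V = N * log2(η), where N = N1 + N2 and η = η1 + η2
η = 28 + 37 = 65
N = 94 + 214 = 308
log2(65) ≈ 6.0224
V = 308 * 6.0224 = 1854.90

1854.90


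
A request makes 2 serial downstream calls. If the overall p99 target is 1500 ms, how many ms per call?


Formula: per_stage = total_budget / stages
per_stage = 1500 / 2
per_stage = 750.0 ms

750.0 ms


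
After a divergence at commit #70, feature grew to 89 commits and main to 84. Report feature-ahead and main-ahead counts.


Common ancestor: commit #70
feature commits after divergence: 89 - 70 = 19
main commits after divergence: 84 - 70 = 14
feature is 19 commits ahead of main
main is 14 commits ahead of feature

feature ahead: 19, main ahead: 14


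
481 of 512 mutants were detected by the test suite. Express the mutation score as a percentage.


Mutation score = killed / total * 100
Mutation score = 481 / 512 * 100
Mutation score = 93.95%

93.95%


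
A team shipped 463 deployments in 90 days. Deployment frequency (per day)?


Formula: deployments per day = releases / days
= 463 / 90
= 5.144 deploys/day
(equivalently, 36.01 deploys/week)

5.144 deploys/day


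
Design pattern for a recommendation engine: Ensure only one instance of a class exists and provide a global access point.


This matches the Singleton pattern

Singleton


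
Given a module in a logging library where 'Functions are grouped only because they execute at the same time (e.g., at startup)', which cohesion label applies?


Reasoning: Related by timing only
Type: Temporal cohesion

Temporal cohesion


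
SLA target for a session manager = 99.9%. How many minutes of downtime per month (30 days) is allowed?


Formula: allowed downtime = period * (100 - SLA) / 100
Period (month (30 days)) = 43200 minutes
Unavailability fraction = (100 - 99.9) / 100
Allowed downtime = 43200 * (100 - 99.9) / 100
Allowed downtime = 43.2 minutes

43.2 minutes


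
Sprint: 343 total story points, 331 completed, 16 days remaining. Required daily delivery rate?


Formula: Required rate = Remaining points / Days left
Remaining = 343 - 331 = 12 points
Required rate = 12 / 16 = 0.75 points/day

0.75 points/day


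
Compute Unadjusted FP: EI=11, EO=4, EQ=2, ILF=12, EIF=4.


UFP = EI*4 + EO*5 + EQ*4 + ILF*10 + EIF*7
UFP = 11*4 + 4*5 + 2*4 + 12*10 + 4*7
UFP = 44 + 20 + 8 + 120 + 28
UFP = 220

220


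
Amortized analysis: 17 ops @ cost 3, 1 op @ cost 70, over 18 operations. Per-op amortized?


Formula: Amortized cost = Total cost / Operations
Total cost = (17 * 3) + (1 * 70)
Total cost = 51 + 70 = 121
Amortized = 121 / 18 = 6.7222

6.7222


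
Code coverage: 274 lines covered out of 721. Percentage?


Coverage = covered / total * 100
Coverage = 274 / 721 * 100
Coverage = 38.0%

38.0%


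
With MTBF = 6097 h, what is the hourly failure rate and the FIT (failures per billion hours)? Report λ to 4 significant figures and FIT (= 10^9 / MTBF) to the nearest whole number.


Formula: λ = 1 / MTBF; FIT = λ × 1e9 = 1e9 / MTBF
λ = 1 / 6097 ≈ 1.640e-04 failures/hour
FIT = 1e9 / 6097 ≈ 164015 failures per 1e9 hours (nearest whole number)

λ = 1.640e-04 /h, FIT = 164015


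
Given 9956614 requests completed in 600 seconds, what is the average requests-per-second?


Formula: throughput = requests / seconds
throughput = 9956614 / 600
throughput = 16594.36 requests/second

16594.36 requests/second


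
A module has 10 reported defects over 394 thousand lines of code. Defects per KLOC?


Defect density = defects / KLOC
Defect density = 10 / 394
Defect density = 0.025 defects/KLOC

0.025 defects/KLOC


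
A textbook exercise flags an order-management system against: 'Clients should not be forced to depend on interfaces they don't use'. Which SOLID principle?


This describes the Interface Segregation Principle (ISP)

Interface Segregation Principle (ISP)


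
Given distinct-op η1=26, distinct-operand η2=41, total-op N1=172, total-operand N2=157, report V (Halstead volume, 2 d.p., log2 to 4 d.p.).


Formula: V = N * log2(η), where N = N1 + N2 and η = η1 + η2
η = 26 + 41 = 67
N = 172 + 157 = 329
log2(67) ≈ 6.0661
V = 329 * 6.0661 = 1995.75

1995.75


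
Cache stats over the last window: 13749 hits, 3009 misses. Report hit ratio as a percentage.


Formula: hit rate = hits / (hits + misses) * 100
hit rate = 13749 / (13749 + 3009) * 100
hit rate = 13749 / 16758 * 100
hit rate = 82.04%

82.04%


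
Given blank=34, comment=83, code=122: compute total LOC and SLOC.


Total LOC = blank + comment + code
Total LOC = 34 + 83 + 122 = 239
SLOC (source only) = code = 122

Total LOC: 239, SLOC: 122


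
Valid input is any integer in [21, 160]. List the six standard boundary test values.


Range: [21, 160]
Boundaries: just below min, min, min+1, max-1, max, just above max
Values: [20, 21, 22, 159, 160, 161]

[20, 21, 22, 159, 160, 161]


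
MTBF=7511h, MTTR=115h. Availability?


Availability = MTBF / (MTBF + MTTR)
Availability = 7511 / (7511 + 115)
Availability = 7511 / 7626
Availability = 98.492%

98.492%


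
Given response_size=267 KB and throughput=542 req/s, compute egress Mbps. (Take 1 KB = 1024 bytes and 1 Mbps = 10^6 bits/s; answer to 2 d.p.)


Formula: Mbps = payload_bytes * RPS * 8 / 1e6
Payload per request = 267 KB = 267 * 1024 = 273408 bytes
Total bytes/sec = 273408 * 542 = 148187136
Total bits/sec = 148187136 * 8 = 1185497088
Mbps = 1185497088 / 1e6 = 1185.5

1185.5 Mbps


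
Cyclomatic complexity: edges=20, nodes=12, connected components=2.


Formula: V(G) = E - N + 2P
V(G) = 20 - 12 + 2*2
V(G) = 8 + 4
V(G) = 12

12


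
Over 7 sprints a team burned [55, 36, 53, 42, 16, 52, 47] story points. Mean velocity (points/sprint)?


Formula: Avg velocity = Total points / Number of sprints
Points: [55, 36, 53, 42, 16, 52, 47]
Sum = 55 + 36 + 53 + 42 + 16 + 52 + 47 = 301
Avg velocity = 301 / 7 = 43.0 points/sprint

43.0 points/sprint


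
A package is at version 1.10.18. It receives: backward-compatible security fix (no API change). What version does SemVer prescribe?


Current: 1.10.18
Change category: 'backward-compatible security fix (no API change)' → patch bump
SemVer rule: patch bump → increment PATCH (MAJOR and MINOR unchanged)
New: 1.10.19

1.10.19


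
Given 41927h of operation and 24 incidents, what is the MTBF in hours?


Formula: MTBF = Total operating time / Number of failures
MTBF = 41927 / 24
MTBF = 1746.96 hours

1746.96 hours


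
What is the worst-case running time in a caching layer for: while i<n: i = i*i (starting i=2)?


Reasoning: squaring drives double-exponential growth; iterations ~ log log n
Complexity: O(log log n)

O(log log n)


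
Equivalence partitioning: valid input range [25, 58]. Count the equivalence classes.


Valid range: [25, 58]
Class 1: x < 25 — invalid
Class 2: 25 ≤ x ≤ 58 — valid
Class 3: x > 58 — invalid
Total equivalence classes: 3

3 equivalence classes


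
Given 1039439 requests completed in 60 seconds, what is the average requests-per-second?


Formula: throughput = requests / seconds
throughput = 1039439 / 60
throughput = 17323.98 requests/second

17323.98 requests/second


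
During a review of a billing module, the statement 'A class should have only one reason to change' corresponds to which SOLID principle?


This describes the Single Responsibility Principle (SRP)

Single Responsibility Principle (SRP)


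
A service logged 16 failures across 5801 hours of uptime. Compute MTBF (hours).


Formula: MTBF = Total operating time / Number of failures
MTBF = 5801 / 16
MTBF = 362.56 hours

362.56 hours


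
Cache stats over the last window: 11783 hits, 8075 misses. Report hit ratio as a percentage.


Formula: hit rate = hits / (hits + misses) * 100
hit rate = 11783 / (11783 + 8075) * 100
hit rate = 11783 / 19858 * 100
hit rate = 59.34%

59.34%


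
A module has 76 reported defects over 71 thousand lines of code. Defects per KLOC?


Defect density = defects / KLOC
Defect density = 76 / 71
Defect density = 1.07 defects/KLOC

1.07 defects/KLOC


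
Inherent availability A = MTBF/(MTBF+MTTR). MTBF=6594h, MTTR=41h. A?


Availability = MTBF / (MTBF + MTTR)
Availability = 6594 / (6594 + 41)
Availability = 6594 / 6635
Availability = 99.3821%

99.3821%


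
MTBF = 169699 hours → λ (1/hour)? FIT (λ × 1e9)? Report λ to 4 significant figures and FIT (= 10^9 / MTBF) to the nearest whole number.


Formula: λ = 1 / MTBF; FIT = λ × 1e9 = 1e9 / MTBF
λ = 1 / 169699 ≈ 5.893e-06 failures/hour
FIT = 1e9 / 169699 ≈ 5893 failures per 1e9 hours (nearest whole number)

λ = 5.893e-06 /h, FIT = 5893


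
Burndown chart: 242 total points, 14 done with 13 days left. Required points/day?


Formula: Required rate = Remaining points / Days left
Remaining = 242 - 14 = 228 points
Required rate = 228 / 13 = 17.54 points/day

17.54 points/day


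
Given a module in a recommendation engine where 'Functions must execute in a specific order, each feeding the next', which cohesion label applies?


Reasoning: Output of one is input to next
Type: Sequential cohesion

Sequential cohesion


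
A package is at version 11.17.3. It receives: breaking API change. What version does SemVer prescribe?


Current: 11.17.3
Change category: 'breaking API change' → major bump
SemVer rule: major bump → increment MAJOR, reset MINOR and PATCH to 0
New: 12.0.0

12.0.0


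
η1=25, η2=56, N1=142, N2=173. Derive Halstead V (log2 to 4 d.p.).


Formula: V = N * log2(η), where N = N1 + N2 and η = η1 + η2
η = 25 + 56 = 81
N = 142 + 173 = 315
log2(81) ≈ 6.3399
V = 315 * 6.3399 = 1997.07

1997.07


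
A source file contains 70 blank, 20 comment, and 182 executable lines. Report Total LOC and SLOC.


Total LOC = blank + comment + code
Total LOC = 70 + 20 + 182 = 272
SLOC (source only) = code = 182

Total LOC: 272, SLOC: 182


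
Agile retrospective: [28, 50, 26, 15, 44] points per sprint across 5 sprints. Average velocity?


Formula: Avg velocity = Total points / Number of sprints
Points: [28, 50, 26, 15, 44]
Sum = 28 + 50 + 26 + 15 + 44 = 163
Avg velocity = 163 / 5 = 32.6 points/sprint

32.6 points/sprint


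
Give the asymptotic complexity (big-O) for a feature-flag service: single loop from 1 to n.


Reasoning: one pass through n items
Complexity: O(n)

O(n)


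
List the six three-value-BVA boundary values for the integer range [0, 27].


Range: [0, 27]
Boundaries: just below min, min, min+1, max-1, max, just above max
Values: [-1, 0, 1, 26, 27, 28]

[-1, 0, 1, 26, 27, 28]


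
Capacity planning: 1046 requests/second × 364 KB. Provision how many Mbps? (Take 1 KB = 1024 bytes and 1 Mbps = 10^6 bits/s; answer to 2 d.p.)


Formula: Mbps = payload_bytes * RPS * 8 / 1e6
Payload per request = 364 KB = 364 * 1024 = 372736 bytes
Total bytes/sec = 372736 * 1046 = 389881856
Total bits/sec = 389881856 * 8 = 3119054848
Mbps = 3119054848 / 1e6 = 3119.05

3119.05 Mbps


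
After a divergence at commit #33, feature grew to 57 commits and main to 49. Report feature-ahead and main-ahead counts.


Common ancestor: commit #33
feature commits after divergence: 57 - 33 = 24
main commits after divergence: 49 - 33 = 16
feature is 24 commits ahead of main
main is 16 commits ahead of feature

feature ahead: 24, main ahead: 16


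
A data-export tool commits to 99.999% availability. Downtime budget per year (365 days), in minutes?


Formula: allowed downtime = period * (100 - SLA) / 100
Period (year (365 days)) = 525600 minutes
Unavailability fraction = (100 - 99.999) / 100
Allowed downtime = 525600 * (100 - 99.999) / 100
Allowed downtime = 5.256 minutes

5.256 minutes


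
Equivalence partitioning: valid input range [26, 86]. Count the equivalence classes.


Valid range: [26, 86]
Class 1: x < 26 — invalid
Class 2: 26 ≤ x ≤ 86 — valid
Class 3: x > 86 — invalid
Total equivalence classes: 3

3 equivalence classes


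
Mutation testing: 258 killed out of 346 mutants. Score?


Mutation score = killed / total * 100
Mutation score = 258 / 346 * 100
Mutation score = 74.57%

74.57%


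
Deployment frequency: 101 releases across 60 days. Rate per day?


Formula: deployments per day = releases / days
= 101 / 60
= 1.683 deploys/day
(equivalently, 11.78 deploys/week)

1.683 deploys/day


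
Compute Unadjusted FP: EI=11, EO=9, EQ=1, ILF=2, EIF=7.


UFP = EI*4 + EO*5 + EQ*4 + ILF*10 + EIF*7
UFP = 11*4 + 9*5 + 1*4 + 2*10 + 7*7
UFP = 44 + 45 + 4 + 20 + 49
UFP = 162

162


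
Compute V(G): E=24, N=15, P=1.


Formula: V(G) = E - N + 2P
V(G) = 24 - 15 + 2*1
V(G) = 9 + 2
V(G) = 11

11


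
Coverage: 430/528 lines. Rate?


Coverage = covered / total * 100
Coverage = 430 / 528 * 100
Coverage = 81.44%

81.44%


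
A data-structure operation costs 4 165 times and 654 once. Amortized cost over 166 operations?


Formula: Amortized cost = Total cost / Operations
Total cost = (165 * 4) + (1 * 654)
Total cost = 660 + 654 = 1314
Amortized = 1314 / 166 = 7.9157

7.9157


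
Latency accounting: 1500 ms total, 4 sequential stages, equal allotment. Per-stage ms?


Formula: per_stage = total_budget / stages
per_stage = 1500 / 4
per_stage = 375.0 ms

375.0 ms


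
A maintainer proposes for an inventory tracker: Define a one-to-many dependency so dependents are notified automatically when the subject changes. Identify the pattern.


This matches the Observer pattern

Observer


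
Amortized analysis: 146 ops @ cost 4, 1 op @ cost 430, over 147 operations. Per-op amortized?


Formula: Amortized cost = Total cost / Operations
Total cost = (146 * 4) + (1 * 430)
Total cost = 584 + 430 = 1014
Amortized = 1014 / 147 = 6.898

6.898


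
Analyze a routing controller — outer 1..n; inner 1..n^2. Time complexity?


Reasoning: n times n^2
Complexity: O(n^3)

O(n^3)


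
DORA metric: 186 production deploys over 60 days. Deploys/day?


Formula: deployments per day = releases / days
= 186 / 60
= 3.1 deploys/day
(equivalently, 21.7 deploys/week)

3.1 deploys/day


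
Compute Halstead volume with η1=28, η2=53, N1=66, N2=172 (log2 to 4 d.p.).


Formula: V = N * log2(η), where N = N1 + N2 and η = η1 + η2
η = 28 + 53 = 81
N = 66 + 172 = 238
log2(81) ≈ 6.3399
V = 238 * 6.3399 = 1508.90

1508.90


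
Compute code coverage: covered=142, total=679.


Coverage = covered / total * 100
Coverage = 142 / 679 * 100
Coverage = 20.91%

20.91%


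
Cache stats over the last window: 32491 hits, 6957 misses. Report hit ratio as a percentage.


Formula: hit rate = hits / (hits + misses) * 100
hit rate = 32491 / (32491 + 6957) * 100
hit rate = 32491 / 39448 * 100
hit rate = 82.36%

82.36%


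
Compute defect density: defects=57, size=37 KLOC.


Defect density = defects / KLOC
Defect density = 57 / 37
Defect density = 1.541 defects/KLOC

1.541 defects/KLOC


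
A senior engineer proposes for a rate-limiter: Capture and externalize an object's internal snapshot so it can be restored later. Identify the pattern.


This matches the Memento pattern

Memento


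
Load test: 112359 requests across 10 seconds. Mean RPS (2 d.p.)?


Formula: throughput = requests / seconds
throughput = 112359 / 10
throughput = 11235.9 requests/second

11235.9 requests/second


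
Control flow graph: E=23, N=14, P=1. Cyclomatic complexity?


Formula: V(G) = E - N + 2P
V(G) = 23 - 14 + 2*1
V(G) = 9 + 2
V(G) = 11

11


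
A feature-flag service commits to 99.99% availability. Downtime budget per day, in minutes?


Formula: allowed downtime = period * (100 - SLA) / 100
Period (day) = 1440 minutes
Unavailability fraction = (100 - 99.99) / 100
Allowed downtime = 1440 * (100 - 99.99) / 100
Allowed downtime = 0.144 minutes

0.144 minutes


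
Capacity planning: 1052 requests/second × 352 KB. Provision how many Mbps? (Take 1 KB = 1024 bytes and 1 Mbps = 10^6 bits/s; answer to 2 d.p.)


Formula: Mbps = payload_bytes * RPS * 8 / 1e6
Payload per request = 352 KB = 352 * 1024 = 360448 bytes
Total bytes/sec = 360448 * 1052 = 379191296
Total bits/sec = 379191296 * 8 = 3033530368
Mbps = 3033530368 / 1e6 = 3033.53

3033.53 Mbps


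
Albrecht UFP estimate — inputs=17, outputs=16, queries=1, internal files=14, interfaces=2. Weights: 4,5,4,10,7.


UFP = EI*4 + EO*5 + EQ*4 + ILF*10 + EIF*7
UFP = 17*4 + 16*5 + 1*4 + 14*10 + 2*7
UFP = 68 + 80 + 4 + 140 + 14
UFP = 306

306


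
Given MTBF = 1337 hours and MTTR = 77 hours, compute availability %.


Availability = MTBF / (MTBF + MTTR)
Availability = 1337 / (1337 + 77)
Availability = 1337 / 1414
Availability = 94.5545%

94.5545%


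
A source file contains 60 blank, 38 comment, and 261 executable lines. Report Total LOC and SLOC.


Total LOC = blank + comment + code
Total LOC = 60 + 38 + 261 = 359
SLOC (source only) = code = 261

Total LOC: 359, SLOC: 261


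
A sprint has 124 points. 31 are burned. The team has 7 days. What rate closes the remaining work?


Formula: Required rate = Remaining points / Days left
Remaining = 124 - 31 = 93 points
Required rate = 93 / 7 = 13.29 points/day

13.29 points/day


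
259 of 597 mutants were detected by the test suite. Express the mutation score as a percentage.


Mutation score = killed / total * 100
Mutation score = 259 / 597 * 100
Mutation score = 43.38%

43.38%


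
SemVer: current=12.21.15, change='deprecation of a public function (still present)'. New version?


Current: 12.21.15
Change category: 'deprecation of a public function (still present)' → minor bump
SemVer rule: minor bump → increment MINOR, reset PATCH to 0 (MAJOR unchanged)
New: 12.22.0

12.22.0


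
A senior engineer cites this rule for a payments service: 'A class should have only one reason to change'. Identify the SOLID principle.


This describes the Single Responsibility Principle (SRP)

Single Responsibility Principle (SRP)


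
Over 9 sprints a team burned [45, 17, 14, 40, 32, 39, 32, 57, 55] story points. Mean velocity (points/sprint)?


Formula: Avg velocity = Total points / Number of sprints
Points: [45, 17, 14, 40, 32, 39, 32, 57, 55]
Sum = 45 + 17 + 14 + 40 + 32 + 39 + 32 + 57 + 55 = 331
Avg velocity = 331 / 9 = 36.78 points/sprint

36.78 points/sprint


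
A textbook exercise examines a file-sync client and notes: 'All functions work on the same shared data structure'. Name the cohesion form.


Reasoning: Functions share data
Type: Communicational cohesion

Communicational cohesion


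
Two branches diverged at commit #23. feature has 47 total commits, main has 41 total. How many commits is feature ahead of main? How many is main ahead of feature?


Common ancestor: commit #23
feature commits after divergence: 47 - 23 = 24
main commits after divergence: 41 - 23 = 18
feature is 24 commits ahead of main
main is 18 commits ahead of feature

feature ahead: 24, main ahead: 18


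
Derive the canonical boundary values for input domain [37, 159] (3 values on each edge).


Range: [37, 159]
Boundaries: just below min, min, min+1, max-1, max, just above max
Values: [36, 37, 38, 158, 159, 160]

[36, 37, 38, 158, 159, 160]


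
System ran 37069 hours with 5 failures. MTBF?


Formula: MTBF = Total operating time / Number of failures
MTBF = 37069 / 5
MTBF = 7413.8 hours

7413.8 hours


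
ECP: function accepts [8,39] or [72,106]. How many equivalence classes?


Valid ranges: [8,39] and [72,106]
Class 1: x < 8 — invalid
Class 2: 8 ≤ x ≤ 39 — valid
Class 3: 39 < x < 72 — invalid (gap between ranges)
Class 4: 72 ≤ x ≤ 106 — valid
Class 5: x > 106 — invalid
Total equivalence classes: 5

5 equivalence classes


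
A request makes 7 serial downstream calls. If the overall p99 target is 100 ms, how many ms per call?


Formula: per_stage = total_budget / stages
per_stage = 100 / 7
per_stage = 14.29 ms

14.29 ms


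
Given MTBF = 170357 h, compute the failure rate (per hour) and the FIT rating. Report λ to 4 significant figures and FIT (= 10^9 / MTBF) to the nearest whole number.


Formula: λ = 1 / MTBF; FIT = λ × 1e9 = 1e9 / MTBF
λ = 1 / 170357 ≈ 5.870e-06 failures/hour
FIT = 1e9 / 170357 ≈ 5870 failures per 1e9 hours (nearest whole number)

λ = 5.870e-06 /h, FIT = 5870


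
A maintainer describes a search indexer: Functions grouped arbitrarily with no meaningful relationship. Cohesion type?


Reasoning: Worst: random grouping
Type: Coincidental cohesion

Coincidental cohesion


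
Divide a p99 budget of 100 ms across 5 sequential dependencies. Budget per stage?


Formula: per_stage = total_budget / stages
per_stage = 100 / 5
per_stage = 20.0 ms

20.0 ms


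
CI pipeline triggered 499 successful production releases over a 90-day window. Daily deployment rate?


Formula: deployments per day = releases / days
= 499 / 90
= 5.544 deploys/day
(equivalently, 38.81 deploys/week)

5.544 deploys/day


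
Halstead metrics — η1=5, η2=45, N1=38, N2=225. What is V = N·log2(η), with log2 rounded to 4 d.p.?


Formula: V = N * log2(η), where N = N1 + N2 and η = η1 + η2
η = 5 + 45 = 50
N = 38 + 225 = 263
log2(50) ≈ 5.6439
V = 263 * 5.6439 = 1484.35

1484.35


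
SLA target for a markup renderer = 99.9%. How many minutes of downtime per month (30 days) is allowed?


Formula: allowed downtime = period * (100 - SLA) / 100
Period (month (30 days)) = 43200 minutes
Unavailability fraction = (100 - 99.9) / 100
Allowed downtime = 43200 * (100 - 99.9) / 100
Allowed downtime = 43.2 minutes

43.2 minutes


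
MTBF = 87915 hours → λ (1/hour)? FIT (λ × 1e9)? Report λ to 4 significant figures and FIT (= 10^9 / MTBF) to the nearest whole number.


Formula: λ = 1 / MTBF; FIT = λ × 1e9 = 1e9 / MTBF
λ = 1 / 87915 ≈ 1.137e-05 failures/hour
FIT = 1e9 / 87915 ≈ 11375 failures per 1e9 hours (nearest whole number)

λ = 1.137e-05 /h, FIT = 11375


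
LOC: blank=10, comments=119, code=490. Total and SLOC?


Total LOC = blank + comment + code
Total LOC = 10 + 119 + 490 = 619
SLOC (source only) = code = 490

Total LOC: 619, SLOC: 490


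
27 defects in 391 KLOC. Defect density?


Defect density = defects / KLOC
Defect density = 27 / 391
Defect density = 0.069 defects/KLOC

0.069 defects/KLOC


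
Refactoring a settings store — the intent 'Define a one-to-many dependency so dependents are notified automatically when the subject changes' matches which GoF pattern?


This matches the Observer pattern

Observer


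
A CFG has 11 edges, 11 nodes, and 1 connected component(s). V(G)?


Formula: V(G) = E - N + 2P
V(G) = 11 - 11 + 2*1
V(G) = 0 + 2
V(G) = 2

2


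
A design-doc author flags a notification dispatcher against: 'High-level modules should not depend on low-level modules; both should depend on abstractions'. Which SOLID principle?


This describes the Dependency Inversion Principle (DIP)

Dependency Inversion Principle (DIP)


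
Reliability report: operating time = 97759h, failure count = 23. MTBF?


Formula: MTBF = Total operating time / Number of failures
MTBF = 97759 / 23
MTBF = 4250.39 hours

4250.39 hours


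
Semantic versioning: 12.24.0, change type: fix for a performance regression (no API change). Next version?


Current: 12.24.0
Change category: 'fix for a performance regression (no API change)' → patch bump
SemVer rule: patch bump → increment PATCH (MAJOR and MINOR unchanged)
New: 12.24.1

12.24.1


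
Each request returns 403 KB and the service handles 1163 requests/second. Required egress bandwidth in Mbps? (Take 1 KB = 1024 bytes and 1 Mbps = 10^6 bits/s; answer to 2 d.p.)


Formula: Mbps = payload_bytes * RPS * 8 / 1e6
Payload per request = 403 KB = 403 * 1024 = 412672 bytes
Total bytes/sec = 412672 * 1163 = 479937536
Total bits/sec = 479937536 * 8 = 3839500288
Mbps = 3839500288 / 1e6 = 3839.5

3839.5 Mbps


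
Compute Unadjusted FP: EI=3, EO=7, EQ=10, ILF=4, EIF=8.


UFP = EI*4 + EO*5 + EQ*4 + ILF*10 + EIF*7
UFP = 3*4 + 7*5 + 10*4 + 4*10 + 8*7
UFP = 12 + 35 + 40 + 40 + 56
UFP = 183

183


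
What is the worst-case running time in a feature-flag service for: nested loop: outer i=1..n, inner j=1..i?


Reasoning: triangle: n(n+1)/2 ~ n^2/2
Complexity: O(n^2)

O(n^2)


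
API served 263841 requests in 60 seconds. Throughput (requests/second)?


Formula: throughput = requests / seconds
throughput = 263841 / 60
throughput = 4397.35 requests/second

4397.35 requests/second


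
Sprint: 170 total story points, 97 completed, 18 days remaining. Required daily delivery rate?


Formula: Required rate = Remaining points / Days left
Remaining = 170 - 97 = 73 points
Required rate = 73 / 18 = 4.06 points/day

4.06 points/day


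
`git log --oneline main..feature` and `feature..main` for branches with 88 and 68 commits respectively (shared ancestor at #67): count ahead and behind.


Common ancestor: commit #67
feature commits after divergence: 88 - 67 = 21
main commits after divergence: 68 - 67 = 1
feature is 21 commits ahead of main
main is 1 commits ahead of feature

feature ahead: 21, main ahead: 1


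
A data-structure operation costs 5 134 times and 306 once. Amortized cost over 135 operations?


Formula: Amortized cost = Total cost / Operations
Total cost = (134 * 5) + (1 * 306)
Total cost = 670 + 306 = 976
Amortized = 976 / 135 = 7.2296

7.2296


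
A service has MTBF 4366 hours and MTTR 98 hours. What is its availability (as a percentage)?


Availability = MTBF / (MTBF + MTTR)
Availability = 4366 / (4366 + 98)
Availability = 4366 / 4464
Availability = 97.8047%

97.8047%


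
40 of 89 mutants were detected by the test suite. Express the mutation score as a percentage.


Mutation score = killed / total * 100
Mutation score = 40 / 89 * 100
Mutation score = 44.94%

44.94%


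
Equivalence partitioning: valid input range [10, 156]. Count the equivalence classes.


Valid range: [10, 156]
Class 1: x < 10 — invalid
Class 2: 10 ≤ x ≤ 156 — valid
Class 3: x > 156 — invalid
Total equivalence classes: 3

3 equivalence classes


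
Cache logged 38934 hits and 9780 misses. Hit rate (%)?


Formula: hit rate = hits / (hits + misses) * 100
hit rate = 38934 / (38934 + 9780) * 100
hit rate = 38934 / 48714 * 100
hit rate = 79.92%

79.92%


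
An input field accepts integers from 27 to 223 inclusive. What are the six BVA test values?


Range: [27, 223]
Boundaries: just below min, min, min+1, max-1, max, just above max
Values: [26, 27, 28, 222, 223, 224]

[26, 27, 28, 222, 223, 224]


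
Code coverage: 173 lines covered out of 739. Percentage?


Coverage = covered / total * 100
Coverage = 173 / 739 * 100
Coverage = 23.41%

23.41%


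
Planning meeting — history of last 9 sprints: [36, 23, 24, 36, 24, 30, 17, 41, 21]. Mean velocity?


Formula: Avg velocity = Total points / Number of sprints
Points: [36, 23, 24, 36, 24, 30, 17, 41, 21]
Sum = 36 + 23 + 24 + 36 + 24 + 30 + 17 + 41 + 21 = 252
Avg velocity = 252 / 9 = 28.0 points/sprint

28.0 points/sprint


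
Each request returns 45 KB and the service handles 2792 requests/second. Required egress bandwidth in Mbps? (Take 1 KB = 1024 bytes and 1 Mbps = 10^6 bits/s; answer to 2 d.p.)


Formula: Mbps = payload_bytes * RPS * 8 / 1e6
Payload per request = 45 KB = 45 * 1024 = 46080 bytes
Total bytes/sec = 46080 * 2792 = 128655360
Total bits/sec = 128655360 * 8 = 1029242880
Mbps = 1029242880 / 1e6 = 1029.24

1029.24 Mbps


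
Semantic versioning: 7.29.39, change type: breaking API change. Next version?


Current: 7.29.39
Change category: 'breaking API change' → major bump
SemVer rule: major bump → increment MAJOR, reset MINOR and PATCH to 0
New: 8.0.0

8.0.0


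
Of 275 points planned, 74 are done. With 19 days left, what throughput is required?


Formula: Required rate = Remaining points / Days left
Remaining = 275 - 74 = 201 points
Required rate = 201 / 19 = 10.58 points/day

10.58 points/day


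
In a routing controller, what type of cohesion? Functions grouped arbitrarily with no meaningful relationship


Reasoning: Worst: random grouping
Type: Coincidental cohesion

Coincidental cohesion


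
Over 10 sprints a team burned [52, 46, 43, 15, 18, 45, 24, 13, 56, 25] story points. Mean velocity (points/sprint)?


Formula: Avg velocity = Total points / Number of sprints
Points: [52, 46, 43, 15, 18, 45, 24, 13, 56, 25]
Sum = 52 + 46 + 43 + 15 + 18 + 45 + 24 + 13 + 56 + 25 = 337
Avg velocity = 337 / 10 = 33.7 points/sprint

33.7 points/sprint


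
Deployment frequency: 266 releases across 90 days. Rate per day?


Formula: deployments per day = releases / days
= 266 / 90
= 2.956 deploys/day
(equivalently, 20.69 deploys/week)

2.956 deploys/day


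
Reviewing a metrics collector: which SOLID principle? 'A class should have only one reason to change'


This describes the Single Responsibility Principle (SRP)

Single Responsibility Principle (SRP)


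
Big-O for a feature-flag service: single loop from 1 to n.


Reasoning: one pass through n items
Complexity: O(n)

O(n)


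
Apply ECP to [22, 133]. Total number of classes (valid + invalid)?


Valid range: [22, 133]
Class 1: x < 22 — invalid
Class 2: 22 ≤ x ≤ 133 — valid
Class 3: x > 133 — invalid
Total equivalence classes: 3

3 equivalence classes


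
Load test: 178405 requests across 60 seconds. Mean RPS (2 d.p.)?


Formula: throughput = requests / seconds
throughput = 178405 / 60
throughput = 2973.42 requests/second

2973.42 requests/second


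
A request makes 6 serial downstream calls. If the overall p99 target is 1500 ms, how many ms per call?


Formula: per_stage = total_budget / stages
per_stage = 1500 / 6
per_stage = 250.0 ms

250.0 ms


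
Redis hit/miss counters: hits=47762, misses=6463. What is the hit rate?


Formula: hit rate = hits / (hits + misses) * 100
hit rate = 47762 / (47762 + 6463) * 100
hit rate = 47762 / 54225 * 100
hit rate = 88.08%

88.08%


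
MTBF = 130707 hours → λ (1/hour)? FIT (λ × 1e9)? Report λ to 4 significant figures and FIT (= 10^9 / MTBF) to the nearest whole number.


Formula: λ = 1 / MTBF; FIT = λ × 1e9 = 1e9 / MTBF
λ = 1 / 130707 ≈ 7.651e-06 failures/hour
FIT = 1e9 / 130707 ≈ 7651 failures per 1e9 hours (nearest whole number)

λ = 7.651e-06 /h, FIT = 7651


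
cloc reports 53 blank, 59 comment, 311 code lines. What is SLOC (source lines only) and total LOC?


Total LOC = blank + comment + code
Total LOC = 53 + 59 + 311 = 423
SLOC (source only) = code = 311

Total LOC: 423, SLOC: 311


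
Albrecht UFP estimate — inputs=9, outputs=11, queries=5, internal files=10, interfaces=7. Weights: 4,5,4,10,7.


UFP = EI*4 + EO*5 + EQ*4 + ILF*10 + EIF*7
UFP = 9*4 + 11*5 + 5*4 + 10*10 + 7*7
UFP = 36 + 55 + 20 + 100 + 49
UFP = 260

260


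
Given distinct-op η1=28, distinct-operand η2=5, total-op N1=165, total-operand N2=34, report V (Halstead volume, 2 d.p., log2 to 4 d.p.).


Formula: V = N * log2(η), where N = N1 + N2 and η = η1 + η2
η = 28 + 5 = 33
N = 165 + 34 = 199
log2(33) ≈ 5.0444
V = 199 * 5.0444 = 1003.84

1003.84


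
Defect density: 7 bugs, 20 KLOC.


Defect density = defects / KLOC
Defect density = 7 / 20
Defect density = 0.35 defects/KLOC

0.35 defects/KLOC


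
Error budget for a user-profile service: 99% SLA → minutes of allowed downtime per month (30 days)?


Formula: allowed downtime = period * (100 - SLA) / 100
Period (month (30 days)) = 43200 minutes
Unavailability fraction = (100 - 99.0) / 100
Allowed downtime = 43200 * (100 - 99.0) / 100
Allowed downtime = 432.0 minutes

432.0 minutes


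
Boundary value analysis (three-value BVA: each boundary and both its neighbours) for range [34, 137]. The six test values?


Range: [34, 137]
Boundaries: just below min, min, min+1, max-1, max, just above max
Values: [33, 34, 35, 136, 137, 138]

[33, 34, 35, 136, 137, 138]


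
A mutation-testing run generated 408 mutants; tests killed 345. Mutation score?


Mutation score = killed / total * 100
Mutation score = 345 / 408 * 100
Mutation score = 84.56%

84.56%


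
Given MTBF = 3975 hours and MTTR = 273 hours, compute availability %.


Availability = MTBF / (MTBF + MTTR)
Availability = 3975 / (3975 + 273)
Availability = 3975 / 4248
Availability = 93.5734%

93.5734%


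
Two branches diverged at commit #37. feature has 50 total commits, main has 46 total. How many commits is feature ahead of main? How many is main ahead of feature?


Common ancestor: commit #37
feature commits after divergence: 50 - 37 = 13
main commits after divergence: 46 - 37 = 9
feature is 13 commits ahead of main
main is 9 commits ahead of feature

feature ahead: 13, main ahead: 9


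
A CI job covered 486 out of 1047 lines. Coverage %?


Coverage = covered / total * 100
Coverage = 486 / 1047 * 100
Coverage = 46.42%

46.42%


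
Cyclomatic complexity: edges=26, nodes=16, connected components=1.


Formula: V(G) = E - N + 2P
V(G) = 26 - 16 + 2*1
V(G) = 10 + 2
V(G) = 12

12


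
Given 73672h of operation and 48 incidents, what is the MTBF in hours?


Formula: MTBF = Total operating time / Number of failures
MTBF = 73672 / 48
MTBF = 1534.83 hours

1534.83 hours


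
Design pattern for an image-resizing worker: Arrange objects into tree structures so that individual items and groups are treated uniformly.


This matches the Composite pattern

Composite


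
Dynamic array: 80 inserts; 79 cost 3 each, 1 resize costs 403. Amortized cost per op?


Formula: Amortized cost = Total cost / Operations
Total cost = (79 * 3) + (1 * 403)
Total cost = 237 + 403 = 640
Amortized = 640 / 80 = 8.0

8.0


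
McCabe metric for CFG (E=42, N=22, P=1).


Formula: V(G) = E - N + 2P
V(G) = 42 - 22 + 2*1
V(G) = 20 + 2
V(G) = 22

22


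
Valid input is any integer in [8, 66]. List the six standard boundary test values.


Range: [8, 66]
Boundaries: just below min, min, min+1, max-1, max, just above max
Values: [7, 8, 9, 65, 66, 67]

[7, 8, 9, 65, 66, 67]


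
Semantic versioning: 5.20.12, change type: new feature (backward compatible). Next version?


Current: 5.20.12
Change category: 'new feature (backward compatible)' → minor bump
SemVer rule: minor bump → increment MINOR, reset PATCH to 0 (MAJOR unchanged)
New: 5.21.0

5.21.0


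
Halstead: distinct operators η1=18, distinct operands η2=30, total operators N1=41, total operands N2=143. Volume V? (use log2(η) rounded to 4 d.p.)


Formula: V = N * log2(η), where N = N1 + N2 and η = η1 + η2
η = 18 + 30 = 48
N = 41 + 143 = 184
log2(48) ≈ 5.5850
V = 184 * 5.5850 = 1027.64

1027.64


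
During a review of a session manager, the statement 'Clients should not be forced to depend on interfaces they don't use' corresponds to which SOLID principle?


This describes the Interface Segregation Principle (ISP)

Interface Segregation Principle (ISP)


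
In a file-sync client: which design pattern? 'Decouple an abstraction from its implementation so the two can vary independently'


This matches the Bridge pattern

Bridge


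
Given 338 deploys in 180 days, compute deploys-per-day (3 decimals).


Formula: deployments per day = releases / days
= 338 / 180
= 1.878 deploys/day
(equivalently, 13.14 deploys/week)

1.878 deploys/day


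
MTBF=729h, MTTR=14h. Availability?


Availability = MTBF / (MTBF + MTTR)
Availability = 729 / (729 + 14)
Availability = 729 / 743
Availability = 98.1157%

98.1157%


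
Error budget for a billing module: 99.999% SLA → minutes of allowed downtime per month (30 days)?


Formula: allowed downtime = period * (100 - SLA) / 100
Period (month (30 days)) = 43200 minutes
Unavailability fraction = (100 - 99.999) / 100
Allowed downtime = 43200 * (100 - 99.999) / 100
Allowed downtime = 0.432 minutes

0.432 minutes


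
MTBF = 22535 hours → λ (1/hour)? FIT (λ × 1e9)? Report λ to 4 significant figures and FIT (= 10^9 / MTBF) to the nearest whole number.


Formula: λ = 1 / MTBF; FIT = λ × 1e9 = 1e9 / MTBF
λ = 1 / 22535 ≈ 4.438e-05 failures/hour
FIT = 1e9 / 22535 ≈ 44375 failures per 1e9 hours (nearest whole number)

λ = 4.438e-05 /h, FIT = 44375


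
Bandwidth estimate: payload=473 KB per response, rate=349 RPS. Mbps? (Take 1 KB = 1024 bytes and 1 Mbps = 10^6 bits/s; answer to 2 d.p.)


Formula: Mbps = payload_bytes * RPS * 8 / 1e6
Payload per request = 473 KB = 473 * 1024 = 484352 bytes
Total bytes/sec = 484352 * 349 = 169038848
Total bits/sec = 169038848 * 8 = 1352310784
Mbps = 1352310784 / 1e6 = 1352.31

1352.31 Mbps


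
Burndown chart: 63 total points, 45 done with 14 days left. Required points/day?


Formula: Required rate = Remaining points / Days left
Remaining = 63 - 45 = 18 points
Required rate = 18 / 14 = 1.29 points/day

1.29 points/day


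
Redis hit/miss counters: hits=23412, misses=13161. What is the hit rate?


Formula: hit rate = hits / (hits + misses) * 100
hit rate = 23412 / (23412 + 13161) * 100
hit rate = 23412 / 36573 * 100
hit rate = 64.01%

64.01%


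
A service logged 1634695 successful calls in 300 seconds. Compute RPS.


Formula: throughput = requests / seconds
throughput = 1634695 / 300
throughput = 5448.98 requests/second

5448.98 requests/second


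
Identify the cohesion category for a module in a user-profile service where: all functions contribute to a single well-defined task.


Reasoning: Best: single purpose
Type: Functional cohesion

Functional cohesion


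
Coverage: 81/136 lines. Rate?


Coverage = covered / total * 100
Coverage = 81 / 136 * 100
Coverage = 59.56%

59.56%


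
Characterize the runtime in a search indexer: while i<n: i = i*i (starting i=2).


Reasoning: squaring drives double-exponential growth; iterations ~ log log n
Complexity: O(log log n)

O(log log n)
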